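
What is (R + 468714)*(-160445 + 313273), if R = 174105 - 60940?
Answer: 88927403812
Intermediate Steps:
R = 113165
(R + 468714)*(-160445 + 313273) = (113165 + 468714)*(-160445 + 313273) = 581879*152828 = 88927403812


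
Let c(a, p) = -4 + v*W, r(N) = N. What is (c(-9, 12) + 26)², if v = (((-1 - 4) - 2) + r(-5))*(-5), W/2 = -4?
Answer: 209764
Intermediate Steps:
W = -8 (W = 2*(-4) = -8)
v = 60 (v = (((-1 - 4) - 2) - 5)*(-5) = ((-5 - 2) - 5)*(-5) = (-7 - 5)*(-5) = -12*(-5) = 60)
c(a, p) = -484 (c(a, p) = -4 + 60*(-8) = -4 - 480 = -484)
(c(-9, 12) + 26)² = (-484 + 26)² = (-458)² = 209764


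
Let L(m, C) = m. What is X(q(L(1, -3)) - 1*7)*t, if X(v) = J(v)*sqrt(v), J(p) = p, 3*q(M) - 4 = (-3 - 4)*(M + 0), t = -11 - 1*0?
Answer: 176*I*sqrt(2) ≈ 248.9*I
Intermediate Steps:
t = -11 (t = -11 + 0 = -11)
q(M) = 4/3 - 7*M/3 (q(M) = 4/3 + ((-3 - 4)*(M + 0))/3 = 4/3 + (-7*M)/3 = 4/3 - 7*M/3)
X(v) = v**(3/2) (X(v) = v*sqrt(v) = v**(3/2))
X(q(L(1, -3)) - 1*7)*t = ((4/3 - 7/3*1) - 1*7)**(3/2)*(-11) = ((4/3 - 7/3) - 7)**(3/2)*(-11) = (-1 - 7)**(3/2)*(-11) = (-8)**(3/2)*(-11) = -16*I*sqrt(2)*(-11) = 176*I*sqrt(2)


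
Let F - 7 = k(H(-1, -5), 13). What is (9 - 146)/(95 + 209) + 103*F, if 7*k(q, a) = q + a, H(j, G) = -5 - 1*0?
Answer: 1783825/2128 ≈ 838.26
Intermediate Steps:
H(j, G) = -5 (H(j, G) = -5 + 0 = -5)
k(q, a) = a/7 + q/7 (k(q, a) = (q + a)/7 = (a + q)/7 = a/7 + q/7)
F = 57/7 (F = 7 + ((⅐)*13 + (⅐)*(-5)) = 7 + (13/7 - 5/7) = 7 + 8/7 = 57/7 ≈ 8.1429)
(9 - 146)/(95 + 209) + 103*F = (9 - 146)/(95 + 209) + 103*(57/7) = -137/304 + 5871/7 = 1783825/2128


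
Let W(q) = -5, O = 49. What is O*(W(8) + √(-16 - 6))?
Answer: -245 + 49*I*√22 ≈ -245.0 + 229.83*I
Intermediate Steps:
O*(W(8) + √(-16 - 6)) = 49*(-5 + √(-16 - 6)) = 49*(-5 + √(-22)) = 49*(-5 + I*√22) = -245 + 49*I*√22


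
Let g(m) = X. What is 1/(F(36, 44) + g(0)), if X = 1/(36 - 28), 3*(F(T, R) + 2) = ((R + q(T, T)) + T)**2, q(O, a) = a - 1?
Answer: 24/105755 ≈ 0.00022694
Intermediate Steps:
q(O, a) = -1 + a
F(T, R) = -2 + (-1 + R + 2*T)**2/3 (F(T, R) = -2 + ((R + (-1 + T)) + T)**2/3 = -2 + ((-1 + R + T) + T)**2/3 = -2 + (-1 + R + 2*T)**2/3)
X = 1/8 ≈ 0.12500
g(m) = 1/8
1/(F(36, 44) + g(0)) = 1/((-2 + (-1 + 44 + 2*36)**2/3) + 1/8) = 1/((-2 + (-1 + 44 + 72)**2/3) + 1/8) = 1/((-2 + (1/3)*115**2) + 1/8) = 1/((-2 + (1/3)*13225) + 1/8) = 1/((-2 + 13225/3) + 1/8) = 1/(13219/3 + 1/8) = 1/(105755/24) = 24/105755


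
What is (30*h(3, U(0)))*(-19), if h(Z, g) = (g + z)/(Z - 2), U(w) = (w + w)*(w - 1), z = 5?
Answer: -2850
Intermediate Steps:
U(w) = 2*w*(-1 + w) (U(w) = (2*w)*(-1 + w) = 2*w*(-1 + w))
h(Z, g) = (5 + g)/(-2 + Z) (h(Z, g) = (g + 5)/(Z - 2) = (5 + g)/(-2 + Z))
(30*h(3, U(0)))*(-19) = (30*((5 + 2*0*(-1 + 0))/(-2 + 3)))*(-19) = (30*((5 + 2*0*(-1))/1))*(-19) = (30*(1*(5 + 0)))*(-19) = (30*(1*5))*(-19) = (30*5)*(-19) = 150*(-19) = -2850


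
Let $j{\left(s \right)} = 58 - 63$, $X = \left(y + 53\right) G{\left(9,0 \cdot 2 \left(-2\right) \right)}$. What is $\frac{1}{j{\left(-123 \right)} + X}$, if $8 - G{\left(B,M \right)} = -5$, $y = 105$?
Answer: $\frac{1}{2049} \approx 0.00048804$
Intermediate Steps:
$G{\left(B,M \right)} = 13$ ($G{\left(B,M \right)} = 8 - -5 = 8 + 5 = 13$)
$X = 2054$ ($X = \left(105 + 53\right) 13 = 158 \cdot 13 = 2054$)
$j{\left(s \right)} = -5$
$\frac{1}{j{\left(-123 \right)} + X} = \frac{1}{-5 + 2054} = \frac{1}{2049}$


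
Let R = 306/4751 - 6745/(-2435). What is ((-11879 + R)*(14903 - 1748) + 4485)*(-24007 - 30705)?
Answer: 19776580927712537880/2313737 ≈ 8.5475e+12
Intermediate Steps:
R = 6558121/2313737 (R = 306*(1/4751) - 6745*(-1/2435) = 306/4751 + 1349/487 = 6558121/2313737 ≈ 2.8344)
((-11879 + R)*(14903 - 1748) + 4485)*(-24007 - 30705) = ((-11879 + 6558121/2313737)*(14903 - 1748) + 4485)*(-24007 - 30705) = (-27478323702/2313737*13155 + 4485)*(-54712) = (-361477348299810/2313737 + 4485)*(-54712) = -361466971189365/2313737*(-54712) = 19776580927712537880/2313737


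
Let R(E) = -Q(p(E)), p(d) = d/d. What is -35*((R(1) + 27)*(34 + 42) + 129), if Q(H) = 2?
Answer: -71015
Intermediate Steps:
p(d) = 1
R(E) = -2 (R(E) = -1*2 = -2)
-35*((R(1) + 27)*(34 + 42) + 129) = -35*((-2 + 27)*(34 + 42) + 129) = -35*(25*76 + 129) = -35*(1900 + 129) = -35*2029 = -71015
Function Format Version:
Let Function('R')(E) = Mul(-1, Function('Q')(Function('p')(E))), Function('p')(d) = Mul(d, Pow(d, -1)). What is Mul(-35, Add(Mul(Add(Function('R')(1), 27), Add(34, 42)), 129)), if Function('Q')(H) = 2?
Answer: -71015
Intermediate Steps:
Function('p')(d) = 1
Function('R')(E) = -2 (Function('R')(E) = Mul(-1, 2) = -2)
Mul(-35, Add(Mul(Add(Function('R')(1), 27), Add(34, 42)), 129)) = Mul(-35, Add(Mul(Add(-2, 27), Add(34, 42)), 129)) = Mul(-35, Add(Mul(25, 76), 129)) = Mul(-35, Add(1900, 129)) = Mul(-35, 2029) = -71015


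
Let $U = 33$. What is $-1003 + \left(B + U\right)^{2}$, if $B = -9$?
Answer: $-427$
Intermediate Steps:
$-1003 + \left(B + U\right)^{2} = -1003 + \left(-9 + 33\right)^{2} = -1003 + 24^{2} = -1003 + 576 = -427$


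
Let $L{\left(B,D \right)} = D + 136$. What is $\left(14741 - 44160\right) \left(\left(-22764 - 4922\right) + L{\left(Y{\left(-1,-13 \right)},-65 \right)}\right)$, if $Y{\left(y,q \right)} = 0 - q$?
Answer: $812405685$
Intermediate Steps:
$Y{\left(y,q \right)} = - q$
$L{\left(B,D \right)} = 136 + D$
$\left(14741 - 44160\right) \left(\left(-22764 - 4922\right) + L{\left(Y{\left(-1,-13 \right)},-65 \right)}\right) = \left(14741 - 44160\right) \left(\left(-22764 - 4922\right) + \left(136 - 65\right)\right) = - 29419 \left(-27686 + 71\right) = \left(-29419\right) \left(-27615\right) = 812405685$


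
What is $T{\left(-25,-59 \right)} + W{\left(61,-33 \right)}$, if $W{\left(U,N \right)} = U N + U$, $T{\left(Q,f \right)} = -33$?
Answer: $-1985$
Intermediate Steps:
$W{\left(U,N \right)} = U + N U$ ($W{\left(U,N \right)} = N U + U = U + N U$)
$T{\left(-25,-59 \right)} + W{\left(61,-33 \right)} = -33 + 61 \left(1 - 33\right) = -33 + 61 \left(-32\right) = -33 - 1952 = -1985$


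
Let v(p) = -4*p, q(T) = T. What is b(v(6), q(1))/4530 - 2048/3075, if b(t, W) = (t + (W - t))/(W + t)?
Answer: -4741871/7119650 ≈ -0.66603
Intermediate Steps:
b(t, W) = W/(W + t)
b(v(6), q(1))/4530 - 2048/3075 = (1/(1 - 4*6))/4530 - 2048/3075 = (1/(1 - 24))*(1/4530) - 2048*1/3075 = (1/(-23))*(1/4530) - 2048/3075 = (1*(-1/23))*(1/4530) - 2048/3075 = -1/23*1/4530 - 2048/3075 = -1/104190 - 2048/3075 = -4741871/7119650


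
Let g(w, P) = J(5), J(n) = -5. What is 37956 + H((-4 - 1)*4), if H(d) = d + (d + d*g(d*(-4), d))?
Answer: 38016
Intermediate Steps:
g(w, P) = -5
H(d) = -3*d (H(d) = d + (d + d*(-5)) = d + (d - 5*d) = d - 4*d = -3*d)
37956 + H((-4 - 1)*4) = 37956 - 3*(-4 - 1)*4 = 37956 - (-15)*4 = 37956 - 3*(-20) = 37956 + 60 = 38016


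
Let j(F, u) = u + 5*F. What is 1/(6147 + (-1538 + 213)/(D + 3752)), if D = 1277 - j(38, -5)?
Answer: 4844/29774743 ≈ 0.00016269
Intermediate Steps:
D = 1092 (D = 1277 - (-5 + 5*38) = 1277 - (-5 + 190) = 1277 - 1*185 = 1277 - 185 = 1092)
1/(6147 + (-1538 + 213)/(D + 3752)) = 1/(6147 + (-1538 + 213)/(1092 + 3752)) = 1/(6147 - 1325/4844) = 1/(29774743/4844) = 4844/29774743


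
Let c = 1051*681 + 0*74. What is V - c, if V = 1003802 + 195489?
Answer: 483560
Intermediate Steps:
c = 715731 (c = 715731 + 0 = 715731)
V = 1199291
V - c = 1199291 - 1*715731 = 1199291 - 715731 = 483560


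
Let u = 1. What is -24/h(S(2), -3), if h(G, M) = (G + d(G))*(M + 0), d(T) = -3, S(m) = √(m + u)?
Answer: -4 - 4*√3/3 ≈ -6.3094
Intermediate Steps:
S(m) = √(1 + m) (S(m) = √(m + 1) = √(1 + m))
h(G, M) = M*(-3 + G) (h(G, M) = (G - 3)*(M + 0) = (-3 + G)*M = M*(-3 + G))
-24/h(S(2), -3) = -24*(-1/(3*(-3 + √(1 + 2)))) = -24*(-1/(3*(-3 + √3))) = -24/(9 - 3*√3)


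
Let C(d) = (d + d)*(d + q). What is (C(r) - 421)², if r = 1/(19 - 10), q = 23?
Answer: 1134679225/6561 ≈ 1.7294e+5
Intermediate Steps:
r = ⅑ (r = 1/9 = ⅑ ≈ 0.11111)
C(d) = 2*d*(23 + d) (C(d) = (d + d)*(d + 23) = (2*d)*(23 + d) = 2*d*(23 + d))
(C(r) - 421)² = (2*(⅑)*(23 + ⅑) - 421)² = (2*(⅑)*(208/9) - 421)² = (416/81 - 421)² = (-33685/81)² = 1134679225/6561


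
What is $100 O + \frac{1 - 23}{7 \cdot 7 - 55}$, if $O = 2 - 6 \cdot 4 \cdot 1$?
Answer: $- \frac{6589}{3} \approx -2196.3$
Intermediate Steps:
$O = -22$ ($O = 2 - 24 = -22$)
$100 O + \frac{1 - 23}{7 \cdot 7 - 55} = 100 \left(-22\right) + \frac{1 - 23}{7 \cdot 7 - 55} = -2200 - \frac{22}{49 - 55} = -2200 - \frac{22}{-6} = -2200 - - \frac{11}{3} = -2200 + \frac{11}{3} = - \frac{6589}{3}$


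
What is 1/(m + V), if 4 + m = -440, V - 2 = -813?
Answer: -1/1255 ≈ -0.00079681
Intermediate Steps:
V = -811 (V = 2 - 813 = -811)
m = -444 (m = -4 - 440 = -444)
1/(m + V) = 1/(-444 - 811) = 1/(-1255) = -1/1255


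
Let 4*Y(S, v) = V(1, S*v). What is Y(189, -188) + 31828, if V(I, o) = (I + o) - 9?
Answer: 22943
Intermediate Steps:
V(I, o) = -9 + I + o
Y(S, v) = -2 + S*v/4 (Y(S, v) = (-9 + 1 + S*v)/4 = (-8 + S*v)/4 = -2 + S*v/4)
Y(189, -188) + 31828 = (-2 + (1/4)*189*(-188)) + 31828 = (-2 - 8883) + 31828 = -8885 + 31828 = 22943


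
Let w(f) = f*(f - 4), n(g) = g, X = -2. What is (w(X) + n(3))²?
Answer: 225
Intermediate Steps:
w(f) = f*(-4 + f)
(w(X) + n(3))² = (-2*(-4 - 2) + 3)² = (-2*(-6) + 3)² = (12 + 3)² = 15² = 225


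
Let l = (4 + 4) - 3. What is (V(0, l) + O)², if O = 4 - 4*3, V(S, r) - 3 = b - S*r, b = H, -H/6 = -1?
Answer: 1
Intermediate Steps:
H = 6 (H = -6*(-1) = 6)
b = 6
l = 5 (l = 8 - 3 = 5)
V(S, r) = 9 - S*r (V(S, r) = 3 + (6 - S*r) = 9 - S*r)
O = -8 (O = 4 - 12 = -8)
(V(0, l) + O)² = ((9 - 1*0*5) - 8)² = ((9 + 0) - 8)² = (9 - 8)² = 1² = 1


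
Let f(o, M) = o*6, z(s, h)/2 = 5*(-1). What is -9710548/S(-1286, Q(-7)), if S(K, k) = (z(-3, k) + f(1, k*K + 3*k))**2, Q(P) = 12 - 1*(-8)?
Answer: -2427637/4 ≈ -6.0691e+5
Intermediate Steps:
z(s, h) = -10 (z(s, h) = 2*(5*(-1)) = 2*(-5) = -10)
Q(P) = 20 (Q(P) = 12 + 8 = 20)
f(o, M) = 6*o
S(K, k) = 16 (S(K, k) = (-10 + 6*1)**2 = (-10 + 6)**2 = (-4)**2 = 16)
-9710548/S(-1286, Q(-7)) = -9710548/16 = -9710548*1/16 = -2427637/4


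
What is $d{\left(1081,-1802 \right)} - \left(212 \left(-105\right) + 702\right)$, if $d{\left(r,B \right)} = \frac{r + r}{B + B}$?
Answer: $\frac{38846435}{1802} \approx 21557.0$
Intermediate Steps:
$d{\left(r,B \right)} = \frac{r}{B}$ ($d{\left(r,B \right)} = \frac{2 r}{2 B} = 2 r \frac{1}{2 B} = \frac{r}{B}$)
$d{\left(1081,-1802 \right)} - \left(212 \left(-105\right) + 702\right) = \frac{1081}{-1802} - \left(212 \left(-105\right) + 702\right) = 1081 \left(- \frac{1}{1802}\right) - \left(-22260 + 702\right) = - \frac{1081}{1802} - -21558 = - \frac{1081}{1802} + 21558 = \frac{38846435}{1802}$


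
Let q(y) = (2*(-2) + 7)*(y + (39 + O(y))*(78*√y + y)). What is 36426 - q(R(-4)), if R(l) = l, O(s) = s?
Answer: 36858 - 16380*I ≈ 36858.0 - 16380.0*I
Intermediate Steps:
q(y) = 3*y + 3*(39 + y)*(y + 78*√y) (q(y) = (2*(-2) + 7)*(y + (39 + y)*(78*√y + y)) = (-4 + 7)*(y + (39 + y)*(y + 78*√y)) = 3*(y + (39 + y)*(y + 78*√y)) = 3*y + 3*(39 + y)*(y + 78*√y))
36426 - q(R(-4)) = 36426 - (3*(-4)² + 120*(-4) + 234*(-4)^(3/2) + 9126*√(-4)) = 36426 - (3*16 - 480 + 234*(-8*I) + 9126*(2*I)) = 36426 - (48 - 480 - 1872*I + 18252*I) = 36426 - (-432 + 16380*I) = 36426 + (432 - 16380*I) = 36858 - 16380*I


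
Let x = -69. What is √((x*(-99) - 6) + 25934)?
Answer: √32759 ≈ 180.99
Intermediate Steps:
√((x*(-99) - 6) + 25934) = √((-69*(-99) - 6) + 25934) = √((6831 - 6) + 25934) = √(6825 + 25934) = √32759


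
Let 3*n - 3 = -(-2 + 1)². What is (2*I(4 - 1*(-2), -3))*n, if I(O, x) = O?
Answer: 8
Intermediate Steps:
n = ⅔ (n = 1 + (-(-2 + 1)²)/3 = 1 + (-1*(-1)²)/3 = 1 + (-1*1)/3 = 1 + (⅓)*(-1) = 1 - ⅓ = ⅔ ≈ 0.66667)
(2*I(4 - 1*(-2), -3))*n = (2*(4 - 1*(-2)))*(⅔) = (2*(4 + 2))*(⅔) = (2*6)*(⅔) = 12*(⅔) = 8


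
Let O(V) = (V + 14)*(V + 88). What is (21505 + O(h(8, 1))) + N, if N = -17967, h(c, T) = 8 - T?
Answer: 5533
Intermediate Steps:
O(V) = (14 + V)*(88 + V)
(21505 + O(h(8, 1))) + N = (21505 + (1232 + (8 - 1*1)² + 102*(8 - 1*1))) - 17967 = (21505 + (1232 + (8 - 1)² + 102*(8 - 1))) - 17967 = (21505 + (1232 + 7² + 102*7)) - 17967 = (21505 + (1232 + 49 + 714)) - 17967 = (21505 + 1995) - 17967 = 23500 - 17967 = 5533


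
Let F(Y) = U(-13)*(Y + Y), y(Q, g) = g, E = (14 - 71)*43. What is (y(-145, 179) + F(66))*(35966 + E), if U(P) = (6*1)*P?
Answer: -339071255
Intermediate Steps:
E = -2451 (E = -57*43 = -2451)
U(P) = 6*P
F(Y) = -156*Y (F(Y) = (6*(-13))*(Y + Y) = -156*Y)
(y(-145, 179) + F(66))*(35966 + E) = (179 - 156*66)*(35966 - 2451) = (179 - 10296)*33515 = -10117*33515 = -339071255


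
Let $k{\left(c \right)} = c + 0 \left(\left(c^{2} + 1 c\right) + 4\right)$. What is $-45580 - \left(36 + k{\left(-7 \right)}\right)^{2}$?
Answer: $-46421$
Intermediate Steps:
$k{\left(c \right)} = c$ ($k{\left(c \right)} = c + 0 \left(\left(c^{2} + c\right) + 4\right) = c + 0 \left(\left(c + c^{2}\right) + 4\right) = c + 0 \left(4 + c + c^{2}\right) = c + 0 = c$)
$-45580 - \left(36 + k{\left(-7 \right)}\right)^{2} = -45580 - \left(36 - 7\right)^{2} = -45580 - 29^{2} = -45580 - 841 = -46421$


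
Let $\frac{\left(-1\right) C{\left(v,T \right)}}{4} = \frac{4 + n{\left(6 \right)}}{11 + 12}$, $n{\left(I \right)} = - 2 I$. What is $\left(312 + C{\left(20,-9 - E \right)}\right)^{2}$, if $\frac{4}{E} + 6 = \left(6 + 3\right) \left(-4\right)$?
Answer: $\frac{51955264}{529} \approx 98214.0$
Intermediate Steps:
$E = - \frac{2}{21}$ ($E = \frac{4}{-6 + \left(6 + 3\right) \left(-4\right)} = \frac{4}{-6 + 9 \left(-4\right)} = \frac{4}{-6 - 36} = \frac{4}{-42} = 4 \left(- \frac{1}{42}\right) = - \frac{2}{21} \approx -0.095238$)
$C{\left(v,T \right)} = \frac{32}{23}$ ($C{\left(v,T \right)} = - 4 \frac{4 - 12}{11 + 12} = - 4 \frac{4 - 12}{23} = - 4 \left(\left(-8\right) \frac{1}{23}\right) = \left(-4\right) \left(- \frac{8}{23}\right) = \frac{32}{23}$)
$\left(312 + C{\left(20,-9 - E \right)}\right)^{2} = \left(312 + \frac{32}{23}\right)^{2} = \left(\frac{7208}{23}\right)^{2} = \frac{51955264}{529}$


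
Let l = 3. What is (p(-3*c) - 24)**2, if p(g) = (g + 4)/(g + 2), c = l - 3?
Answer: 484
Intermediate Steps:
c = 0 (c = 3 - 3 = 0)
p(g) = (4 + g)/(2 + g)
(p(-3*c) - 24)**2 = ((4 - 3*0)/(2 - 3*0) - 24)**2 = ((4 + 0)/(2 + 0) - 24)**2 = (4/2 - 24)**2 = ((1/2)*4 - 24)**2 = (2 - 24)**2 = (-22)**2 = 484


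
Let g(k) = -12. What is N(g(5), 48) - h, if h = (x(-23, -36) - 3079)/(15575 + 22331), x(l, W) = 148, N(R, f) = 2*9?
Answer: 685239/37906 ≈ 18.077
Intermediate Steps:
N(R, f) = 18
h = -2931/37906 (h = (148 - 3079)/(15575 + 22331) = -2931/37906 ≈ -0.077323)
N(g(5), 48) - h = 18 - 1*(-2931/37906) = 18 + 2931/37906 = 685239/37906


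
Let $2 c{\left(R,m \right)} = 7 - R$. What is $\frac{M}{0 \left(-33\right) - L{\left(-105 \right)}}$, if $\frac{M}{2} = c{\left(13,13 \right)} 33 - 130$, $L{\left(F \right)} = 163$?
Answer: $\frac{458}{163} \approx 2.8098$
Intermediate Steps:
$c{\left(R,m \right)} = \frac{7}{2} - \frac{R}{2}$ ($c{\left(R,m \right)} = \frac{7 - R}{2} = \frac{7}{2} - \frac{R}{2}$)
$M = -458$ ($M = 2 \left(\left(\frac{7}{2} - \frac{13}{2}\right) 33 - 130\right) = 2 \left(\left(-3\right) 33 - 130\right) = 2 \left(-99 - 130\right) = 2 \left(-229\right) = -458$)
$\frac{M}{0 \left(-33\right) - L{\left(-105 \right)}} = - \frac{458}{0 \left(-33\right) - 163} = - \frac{458}{0 - 163} = - \frac{458}{-163} = \left(-458\right) \left(- \frac{1}{163}\right) = \frac{458}{163}$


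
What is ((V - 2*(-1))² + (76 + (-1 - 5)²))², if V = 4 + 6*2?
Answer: 190096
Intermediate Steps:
V = 16 (V = 4 + 12 = 16)
((V - 2*(-1))² + (76 + (-1 - 5)²))² = ((16 - 2*(-1))² + (76 + (-1 - 5)²))² = ((16 + 2)² + (76 + (-6)²))² = (18² + (76 + 36))² = (324 + 112)² = 436² = 190096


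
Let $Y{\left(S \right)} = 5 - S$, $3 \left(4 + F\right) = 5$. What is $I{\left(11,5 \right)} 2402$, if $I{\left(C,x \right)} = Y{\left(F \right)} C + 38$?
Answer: $\frac{855112}{3} \approx 2.8504 \cdot 10^{5}$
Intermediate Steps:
$F = - \frac{7}{3}$ ($F = -4 + \frac{1}{3} \cdot 5 = -4 + \frac{5}{3} = - \frac{7}{3} \approx -2.3333$)
$I{\left(C,x \right)} = 38 + \frac{22 C}{3}$ ($I{\left(C,x \right)} = \left(5 - - \frac{7}{3}\right) C + 38 = \left(5 + \frac{7}{3}\right) C + 38 = \frac{22 C}{3} + 38 = 38 + \frac{22 C}{3}$)
$I{\left(11,5 \right)} 2402 = \left(38 + \frac{22}{3} \cdot 11\right) 2402 = \left(38 + \frac{242}{3}\right) 2402 = \frac{356}{3} \cdot 2402 = \frac{855112}{3}$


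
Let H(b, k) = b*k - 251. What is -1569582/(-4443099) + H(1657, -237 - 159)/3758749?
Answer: 994370799347/5566831307717 ≈ 0.17862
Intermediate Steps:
H(b, k) = -251 + b*k
-1569582/(-4443099) + H(1657, -237 - 159)/3758749 = -1569582/(-4443099) + (-251 + 1657*(-237 - 159))/3758749 = -1569582*(-1/4443099) + (-251 + 1657*(-396))*(1/3758749) = 523194/1481033 + (-251 - 656172)*(1/3758749) = 523194/1481033 - 656423*1/3758749 = 523194/1481033 - 656423/3758749 = 994370799347/5566831307717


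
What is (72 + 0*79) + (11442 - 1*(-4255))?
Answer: 15769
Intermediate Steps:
(72 + 0*79) + (11442 - 1*(-4255)) = (72 + 0) + (11442 + 4255) = 72 + 15697 = 15769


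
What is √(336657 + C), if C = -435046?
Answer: I*√98389 ≈ 313.67*I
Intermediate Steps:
√(336657 + C) = √(336657 - 435046) = √(-98389) = I*√98389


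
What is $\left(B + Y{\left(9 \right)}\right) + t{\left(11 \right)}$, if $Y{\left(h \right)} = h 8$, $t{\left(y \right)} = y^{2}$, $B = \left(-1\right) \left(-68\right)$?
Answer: $261$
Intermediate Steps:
$B = 68$
$Y{\left(h \right)} = 8 h$
$\left(B + Y{\left(9 \right)}\right) + t{\left(11 \right)} = \left(68 + 8 \cdot 9\right) + 11^{2} = \left(68 + 72\right) + 121 = 140 + 121 = 261$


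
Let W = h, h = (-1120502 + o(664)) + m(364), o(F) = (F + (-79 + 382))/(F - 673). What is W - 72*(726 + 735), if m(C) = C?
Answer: -11028937/9 ≈ -1.2254e+6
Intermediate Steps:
o(F) = (303 + F)/(-673 + F) (o(F) = (F + 303)/(-673 + F) = (303 + F)/(-673 + F))
h = -10082209/9 (h = (-1120502 + (303 + 664)/(-673 + 664)) + 364 = (-1120502 + 967/(-9)) + 364 = (-1120502 - ⅑*967) + 364 = (-1120502 - 967/9) + 364 = -10085485/9 + 364 = -10082209/9 ≈ -1.1202e+6)
W = -10082209/9 ≈ -1.1202e+6
W - 72*(726 + 735) = -10082209/9 - 72*(726 + 735) = -10082209/9 - 72*1461 = -10082209/9 - 105192 = -11028937/9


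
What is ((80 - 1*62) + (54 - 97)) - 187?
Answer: -212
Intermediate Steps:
((80 - 1*62) + (54 - 97)) - 187 = ((80 - 62) - 43) - 187 = (18 - 43) - 187 = -25 - 187 = -212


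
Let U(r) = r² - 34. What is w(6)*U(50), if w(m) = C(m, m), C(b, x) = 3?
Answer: 7398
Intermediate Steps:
U(r) = -34 + r²
w(m) = 3
w(6)*U(50) = 3*(-34 + 50²) = 3*(-34 + 2500) = 3*2466 = 7398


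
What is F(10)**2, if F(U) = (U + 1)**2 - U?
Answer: 12321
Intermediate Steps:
F(U) = (1 + U)**2 - U
F(10)**2 = ((1 + 10)**2 - 1*10)**2 = (11**2 - 10)**2 = (121 - 10)**2 = 111**2 = 12321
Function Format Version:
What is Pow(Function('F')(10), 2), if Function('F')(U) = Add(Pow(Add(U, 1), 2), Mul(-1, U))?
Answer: 12321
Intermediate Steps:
Function('F')(U) = Add(Pow(Add(1, U), 2), Mul(-1, U))
Pow(Function('F')(10), 2) = Pow(Add(Pow(Add(1, 10), 2), Mul(-1, 10)), 2) = Pow(Add(Pow(11, 2), -10), 2) = Pow(Add(121, -10), 2) = Pow(111, 2) = 12321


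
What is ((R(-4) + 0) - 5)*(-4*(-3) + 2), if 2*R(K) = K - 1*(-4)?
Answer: -70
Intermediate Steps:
R(K) = 2 + K/2 (R(K) = (K - 1*(-4))/2 = (K + 4)/2 = (4 + K)/2 = 2 + K/2)
((R(-4) + 0) - 5)*(-4*(-3) + 2) = (((2 + (½)*(-4)) + 0) - 5)*(-4*(-3) + 2) = (((2 - 2) + 0) - 5)*(12 + 2) = ((0 + 0) - 5)*14 = (0 - 5)*14 = -5*14 = -70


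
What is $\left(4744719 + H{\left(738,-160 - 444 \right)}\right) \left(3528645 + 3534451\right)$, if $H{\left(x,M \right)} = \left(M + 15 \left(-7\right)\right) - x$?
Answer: $33502185490112$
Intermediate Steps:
$H{\left(x,M \right)} = -105 + M - x$ ($H{\left(x,M \right)} = \left(M - 105\right) - x = \left(-105 + M\right) - x = -105 + M - x$)
$\left(4744719 + H{\left(738,-160 - 444 \right)}\right) \left(3528645 + 3534451\right) = \left(4744719 - 1447\right) \left(3528645 + 3534451\right) = \left(4744719 - 1447\right) 7063096 = 4743272 \cdot 7063096 = 33502185490112$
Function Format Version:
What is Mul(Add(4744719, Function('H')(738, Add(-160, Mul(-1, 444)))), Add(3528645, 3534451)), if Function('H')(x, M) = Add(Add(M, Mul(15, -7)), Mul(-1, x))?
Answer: 33502185490112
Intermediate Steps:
Function('H')(x, M) = Add(-105, M, Mul(-1, x)) (Function('H')(x, M) = Add(Add(M, -105), Mul(-1, x)) = Add(Add(-105, M), Mul(-1, x)) = Add(-105, M, Mul(-1, x)))
Mul(Add(4744719, Function('H')(738, Add(-160, Mul(-1, 444)))), Add(3528645, 3534451)) = Mul(Add(4744719, Add(-105, Add(-160, Mul(-1, 444)), Mul(-1, 738))), Add(3528645, 3534451)) = Mul(Add(4744719, Add(-105, Add(-160, -444), -738)), 7063096) = Mul(Add(4744719, Add(-105, -604, -738)), 7063096) = Mul(Add(4744719, -1447), 7063096) = Mul(4743272, 7063096) = 33502185490112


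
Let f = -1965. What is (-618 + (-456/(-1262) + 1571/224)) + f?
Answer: -364049179/141344 ≈ -2575.6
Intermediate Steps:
(-618 + (-456/(-1262) + 1571/224)) + f = (-618 + (-456/(-1262) + 1571/224)) - 1965 = (-618 + (-456*(-1/1262) + 1571*(1/224))) - 1965 = (-618 + (228/631 + 1571/224)) - 1965 = (-618 + 1042373/141344) - 1965 = -86308219/141344 - 1965 = -364049179/141344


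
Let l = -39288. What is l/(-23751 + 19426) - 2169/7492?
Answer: 284964771/32402900 ≈ 8.7944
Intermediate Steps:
l/(-23751 + 19426) - 2169/7492 = -39288/(-23751 + 19426) - 2169/7492 = -39288/(-4325) - 2169*1/7492 = -39288*(-1/4325) - 2169/7492 = 39288/4325 - 2169/7492 = 284964771/32402900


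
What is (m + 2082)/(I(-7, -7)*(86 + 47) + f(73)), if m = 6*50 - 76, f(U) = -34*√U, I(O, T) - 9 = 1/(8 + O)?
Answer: 766745/421128 + 19601*√73/421128 ≈ 2.2184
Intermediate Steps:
I(O, T) = 9 + 1/(8 + O)
m = 224 (m = 300 - 76 = 224)
(m + 2082)/(I(-7, -7)*(86 + 47) + f(73)) = (224 + 2082)/(((73 + 9*(-7))/(8 - 7))*(86 + 47) - 34*√73) = 2306/(((73 - 63)/1)*133 - 34*√73) = 2306/((1*10)*133 - 34*√73) = 2306/(10*133 - 34*√73) = 2306/(1330 - 34*√73)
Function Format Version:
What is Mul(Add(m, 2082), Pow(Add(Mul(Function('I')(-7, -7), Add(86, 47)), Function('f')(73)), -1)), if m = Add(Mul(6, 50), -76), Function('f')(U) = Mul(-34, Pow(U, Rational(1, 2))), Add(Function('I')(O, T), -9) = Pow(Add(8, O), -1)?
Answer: Add(Rational(766745, 421128), Mul(Rational(19601, 421128), Pow(73, Rational(1, 2)))) ≈ 2.2184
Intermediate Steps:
Function('I')(O, T) = Add(9, Pow(Add(8, O), -1))
m = 224 (m = Add(300, -76) = 224)
Mul(Add(m, 2082), Pow(Add(Mul(Function('I')(-7, -7), Add(86, 47)), Function('f')(73)), -1)) = Mul(Add(224, 2082), Pow(Add(Mul(Mul(Pow(Add(8, -7), -1), Add(73, Mul(9, -7))), Add(86, 47)), Mul(-34, Pow(73, Rational(1, 2)))), -1)) = Mul(2306, Pow(Add(Mul(Mul(Pow(1, -1), Add(73, -63)), 133), Mul(-34, Pow(73, Rational(1, 2)))), -1)) = Mul(2306, Pow(Add(Mul(Mul(1, 10), 133), Mul(-34, Pow(73, Rational(1, 2)))), -1)) = Mul(2306, Pow(Add(Mul(10, 133), Mul(-34, Pow(73, Rational(1, 2)))), -1)) = Mul(2306, Pow(Add(1330, Mul(-34, Pow(73, Rational(1, 2)))), -1))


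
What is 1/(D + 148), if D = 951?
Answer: 1/1099 ≈ 0.00090992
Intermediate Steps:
1/(D + 148) = 1/(951 + 148) = 1/1099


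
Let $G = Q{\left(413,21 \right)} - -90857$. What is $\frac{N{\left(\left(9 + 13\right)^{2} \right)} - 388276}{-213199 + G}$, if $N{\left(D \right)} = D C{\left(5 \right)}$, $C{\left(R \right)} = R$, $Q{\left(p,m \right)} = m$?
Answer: $\frac{385856}{122321} \approx 3.1545$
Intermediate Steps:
$G = 90878$ ($G = 21 - -90857 = 21 + 90857 = 90878$)
$N{\left(D \right)} = 5 D$ ($N{\left(D \right)} = D 5 = 5 D$)
$\frac{N{\left(\left(9 + 13\right)^{2} \right)} - 388276}{-213199 + G} = \frac{5 \left(9 + 13\right)^{2} - 388276}{-213199 + 90878} = \frac{5 \cdot 22^{2} - 388276}{-122321} = \left(5 \cdot 484 - 388276\right) \left(- \frac{1}{122321}\right) = \left(2420 - 388276\right) \left(- \frac{1}{122321}\right) = \left(-385856\right) \left(- \frac{1}{122321}\right) = \frac{385856}{122321}$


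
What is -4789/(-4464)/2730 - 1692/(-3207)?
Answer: 6878429521/13027603680 ≈ 0.52799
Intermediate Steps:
-4789/(-4464)/2730 - 1692/(-3207) = -4789*(-1/4464)*(1/2730) - 1692*(-1/3207) = (4789/4464)*(1/2730) + 564/1069 = 4789/12186720 + 564/1069 = 6878429521/13027603680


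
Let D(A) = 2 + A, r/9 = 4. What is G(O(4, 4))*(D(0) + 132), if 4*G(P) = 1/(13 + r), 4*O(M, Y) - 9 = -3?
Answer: 67/98 ≈ 0.68367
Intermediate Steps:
r = 36 (r = 9*4 = 36)
O(M, Y) = 3/2 (O(M, Y) = 9/4 + (¼)*(-3) = 9/4 - ¾ = 3/2)
G(P) = 1/196 (G(P) = 1/(4*(13 + 36)) = (¼)/49 = (¼)*(1/49) = 1/196)
G(O(4, 4))*(D(0) + 132) = ((2 + 0) + 132)/196 = (2 + 132)/196 = (1/196)*134 = 67/98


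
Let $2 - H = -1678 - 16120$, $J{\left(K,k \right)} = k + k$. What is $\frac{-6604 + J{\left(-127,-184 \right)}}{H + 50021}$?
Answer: $- \frac{2324}{22607} \approx -0.1028$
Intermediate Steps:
$J{\left(K,k \right)} = 2 k$
$H = 17800$ ($H = 2 - \left(-1678 - 16120\right) = 2 - -17798 = 2 + 17798 = 17800$)
$\frac{-6604 + J{\left(-127,-184 \right)}}{H + 50021} = \frac{-6604 + 2 \left(-184\right)}{17800 + 50021} = \frac{-6604 - 368}{67821} = \left(-6972\right) \frac{1}{67821} = - \frac{2324}{22607}$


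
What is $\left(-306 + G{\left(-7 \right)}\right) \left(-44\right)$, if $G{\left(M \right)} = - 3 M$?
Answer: $12540$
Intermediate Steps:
$\left(-306 + G{\left(-7 \right)}\right) \left(-44\right) = \left(-306 - -21\right) \left(-44\right) = \left(-306 + 21\right) \left(-44\right) = \left(-285\right) \left(-44\right) = 12540$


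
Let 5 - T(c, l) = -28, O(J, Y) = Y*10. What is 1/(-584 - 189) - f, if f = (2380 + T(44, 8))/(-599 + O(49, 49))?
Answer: 1865140/84257 ≈ 22.136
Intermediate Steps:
O(J, Y) = 10*Y
T(c, l) = 33 (T(c, l) = 5 - 1*(-28) = 5 + 28 = 33)
f = -2413/109 (f = (2380 + 33)/(-599 + 10*49) = 2413/(-599 + 490) = 2413/(-109) = 2413*(-1/109) = -2413/109 ≈ -22.138)
1/(-584 - 189) - f = 1/(-584 - 189) - 1*(-2413/109) = 1/(-773) + 2413/109 = -1/773 + 2413/109 = 1865140/84257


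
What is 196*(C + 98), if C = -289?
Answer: -37436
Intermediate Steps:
196*(C + 98) = 196*(-289 + 98) = 196*(-191) = -37436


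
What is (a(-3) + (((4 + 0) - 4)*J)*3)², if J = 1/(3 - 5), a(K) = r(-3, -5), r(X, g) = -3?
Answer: 9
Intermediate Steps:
a(K) = -3
J = -½ (J = 1/(-2) = -½ ≈ -0.50000)
(a(-3) + (((4 + 0) - 4)*J)*3)² = (-3 + (((4 + 0) - 4)*(-½))*3)² = (-3 + ((4 - 4)*(-½))*3)² = (-3 + (0*(-½))*3)² = (-3 + 0*3)² = (-3 + 0)² = (-3)² = 9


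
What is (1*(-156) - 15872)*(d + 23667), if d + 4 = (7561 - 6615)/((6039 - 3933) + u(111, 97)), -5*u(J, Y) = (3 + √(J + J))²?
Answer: -13408917067461412/35353803 - 151624880*√222/35353803 ≈ -3.7928e+8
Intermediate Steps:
u(J, Y) = -(3 + √2*√J)²/5 (u(J, Y) = -(3 + √(J + J))²/5 = -(3 + √(2*J))²/5 = -(3 + √2*√J)²/5)
d = -4 + 946/(2106 - (3 + √222)²/5) (d = -4 + (7561 - 6615)/((6039 - 3933) - (3 + √2*√111)²/5) = -4 + 946/(2106 - (3 + √222)²/5) ≈ -3.5367)
(1*(-156) - 15872)*(d + 23667) = (1*(-156) - 15872)*((-125177122/35353803 + 9460*√222/35353803) + 23667) = (-156 - 15872)*(836593278479/35353803 + 9460*√222/35353803) = -16028*(836593278479/35353803 + 9460*√222/35353803) = -13408917067461412/35353803 - 151624880*√222/35353803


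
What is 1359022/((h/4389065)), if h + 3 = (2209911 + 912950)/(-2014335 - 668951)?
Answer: -16005360647821496980/11172719 ≈ -1.4325e+12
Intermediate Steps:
h = -11172719/2683286 (h = -3 + (2209911 + 912950)/(-2014335 - 668951) = -3 + 3122861/(-2683286) = -3 + 3122861*(-1/2683286) = -3 - 3122861/2683286 = -11172719/2683286 ≈ -4.1638)
1359022/((h/4389065)) = 1359022/((-11172719/2683286/4389065)) = 1359022/((-11172719/2683286*1/4389065)) = 1359022/(-11172719/11777116667590) = 1359022*(-11777116667590/11172719) = -16005360647821496980/11172719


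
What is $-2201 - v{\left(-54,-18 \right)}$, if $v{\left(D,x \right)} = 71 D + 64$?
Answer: $1569$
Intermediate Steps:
$v{\left(D,x \right)} = 64 + 71 D$
$-2201 - v{\left(-54,-18 \right)} = -2201 - \left(64 + 71 \left(-54\right)\right) = -2201 - \left(64 - 3834\right) = -2201 - -3770 = -2201 + 3770 = 1569$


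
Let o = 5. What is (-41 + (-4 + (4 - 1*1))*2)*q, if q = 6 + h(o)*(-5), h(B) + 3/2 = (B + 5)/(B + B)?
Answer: -731/2 ≈ -365.50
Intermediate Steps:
h(B) = -3/2 + (5 + B)/(2*B) (h(B) = -3/2 + (B + 5)/(B + B) = -3/2 + (5 + B)/((2*B)) = -3/2 + (5 + B)*(1/(2*B)) = -3/2 + (5 + B)/(2*B))
q = 17/2 (q = 6 + ((5/2 - 1*5)/5)*(-5) = 6 + ((5/2 - 5)/5)*(-5) = 6 + ((⅕)*(-5/2))*(-5) = 6 - ½*(-5) = 6 + 5/2 = 17/2 ≈ 8.5000)
(-41 + (-4 + (4 - 1*1))*2)*q = (-41 + (-4 + (4 - 1*1))*2)*(17/2) = (-41 + (-4 + (4 - 1))*2)*(17/2) = (-41 + (-4 + 3)*2)*(17/2) = (-41 - 1*2)*(17/2) = (-41 - 2)*(17/2) = -43*17/2 = -731/2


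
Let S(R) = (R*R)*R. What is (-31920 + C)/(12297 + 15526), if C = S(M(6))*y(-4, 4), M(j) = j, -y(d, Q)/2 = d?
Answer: -30192/27823 ≈ -1.0851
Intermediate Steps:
y(d, Q) = -2*d
S(R) = R³ (S(R) = R²*R = R³)
C = 1728 (C = 6³*(-2*(-4)) = 216*8 = 1728)
(-31920 + C)/(12297 + 15526) = (-31920 + 1728)/(12297 + 15526) = -30192/27823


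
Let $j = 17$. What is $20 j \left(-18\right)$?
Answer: $-6120$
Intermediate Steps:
$20 j \left(-18\right) = 20 \cdot 17 \left(-18\right) = 340 \left(-18\right) = -6120$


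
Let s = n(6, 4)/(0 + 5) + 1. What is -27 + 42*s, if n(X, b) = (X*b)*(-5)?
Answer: -993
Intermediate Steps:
n(X, b) = -5*X*b
s = -23 (s = (-5*6*4)/(0 + 5) + 1 = -120/5 + 1 = -120*⅕ + 1 = -24 + 1 = -23)
-27 + 42*s = -27 + 42*(-23) = -27 - 966 = -993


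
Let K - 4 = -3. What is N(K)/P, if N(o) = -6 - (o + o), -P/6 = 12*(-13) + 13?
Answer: -4/429 ≈ -0.0093240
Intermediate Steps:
K = 1 (K = 4 - 3 = 1)
P = 858 (P = -6*(12*(-13) + 13) = -6*(-156 + 13) = -6*(-143) = 858)
N(o) = -6 - 2*o
N(K)/P = (-6 - 2*1)/858 = (-6 - 2)*(1/858) = -8*1/858 = -4/429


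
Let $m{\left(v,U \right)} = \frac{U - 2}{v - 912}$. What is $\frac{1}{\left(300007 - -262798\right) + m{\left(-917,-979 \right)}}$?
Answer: $\frac{1829}{1029371326} \approx 1.7768 \cdot 10^{-6}$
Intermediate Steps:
$m{\left(v,U \right)} = \frac{-2 + U}{-912 + v}$
$\frac{1}{\left(300007 - -262798\right) + m{\left(-917,-979 \right)}} = \frac{1}{\left(300007 - -262798\right) + \frac{-2 - 979}{-912 - 917}} = \frac{1}{\left(300007 + 262798\right) + \frac{1}{-1829} \left(-981\right)} = \frac{1}{562805 - - \frac{981}{1829}} = \frac{1}{562805 + \frac{981}{1829}} = \frac{1}{\frac{1029371326}{1829}} = \frac{1829}{1029371326}$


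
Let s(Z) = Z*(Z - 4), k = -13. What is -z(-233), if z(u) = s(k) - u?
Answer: -454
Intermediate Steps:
s(Z) = Z*(-4 + Z)
z(u) = 221 - u (z(u) = -13*(-4 - 13) - u = -13*(-17) - u = 221 - u)
-z(-233) = -(221 - 1*(-233)) = -(221 + 233) = -1*454 = -454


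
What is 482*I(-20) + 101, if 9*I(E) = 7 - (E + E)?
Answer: 23563/9 ≈ 2618.1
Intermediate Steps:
I(E) = 7/9 - 2*E/9 (I(E) = (7 - (E + E))/9 = (7 - 2*E)/9 = 7/9 - 2*E/9)
482*I(-20) + 101 = 482*(7/9 - 2/9*(-20)) + 101 = 482*(7/9 + 40/9) + 101 = 482*(47/9) + 101 = 22654/9 + 101 = 23563/9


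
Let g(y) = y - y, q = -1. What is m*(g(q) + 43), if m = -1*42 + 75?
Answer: 1419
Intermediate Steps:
g(y) = 0
m = 33 (m = -42 + 75 = 33)
m*(g(q) + 43) = 33*(0 + 43) = 33*43 = 1419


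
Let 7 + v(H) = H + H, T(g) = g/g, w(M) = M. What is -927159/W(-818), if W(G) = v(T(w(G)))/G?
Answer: -758416062/5 ≈ -1.5168e+8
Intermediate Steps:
T(g) = 1
v(H) = -7 + 2*H (v(H) = -7 + (H + H) = -7 + 2*H)
W(G) = -5/G (W(G) = (-7 + 2*1)/G = (-7 + 2)/G = -5/G)
-927159/W(-818) = -927159/((-5/(-818))) = -927159/((-5*(-1/818))) = -927159/5/818 = -927159*818/5 = -758416062/5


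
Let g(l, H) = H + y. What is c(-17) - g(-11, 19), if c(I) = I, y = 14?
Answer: -50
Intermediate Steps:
g(l, H) = 14 + H (g(l, H) = H + 14 = 14 + H)
c(-17) - g(-11, 19) = -17 - (14 + 19) = -17 - 1*33 = -17 - 33 = -50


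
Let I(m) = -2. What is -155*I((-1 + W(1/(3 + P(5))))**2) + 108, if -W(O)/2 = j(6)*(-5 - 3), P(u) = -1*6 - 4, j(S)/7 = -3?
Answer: 418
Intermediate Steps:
j(S) = -21 (j(S) = 7*(-3) = -21)
P(u) = -10 (P(u) = -6 - 4 = -10)
W(O) = -336 (W(O) = -(-42)*(-5 - 3) = -(-42)*(-8) = -2*168 = -336)
-155*I((-1 + W(1/(3 + P(5))))**2) + 108 = -155*(-2) + 108 = 310 + 108 = 418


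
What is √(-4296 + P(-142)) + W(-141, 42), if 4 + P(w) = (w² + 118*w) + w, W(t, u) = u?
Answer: 42 + I*√1034 ≈ 42.0 + 32.156*I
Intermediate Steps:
P(w) = -4 + w² + 119*w (P(w) = -4 + ((w² + 118*w) + w) = -4 + (w² + 119*w) = -4 + w² + 119*w)
√(-4296 + P(-142)) + W(-141, 42) = √(-4296 + (-4 + (-142)² + 119*(-142))) + 42 = √(-4296 + (-4 + 20164 - 16898)) + 42 = √(-4296 + 3262) + 42 = √(-1034) + 42 = I*√1034 + 42 = 42 + I*√1034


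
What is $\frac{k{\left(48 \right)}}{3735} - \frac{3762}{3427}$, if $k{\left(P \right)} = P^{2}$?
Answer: $- \frac{683918}{1422205} \approx -0.48089$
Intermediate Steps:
$\frac{k{\left(48 \right)}}{3735} - \frac{3762}{3427} = \frac{48^{2}}{3735} - \frac{3762}{3427} = 2304 \cdot \frac{1}{3735} - \frac{3762}{3427} = \frac{256}{415} - \frac{3762}{3427} = - \frac{683918}{1422205}$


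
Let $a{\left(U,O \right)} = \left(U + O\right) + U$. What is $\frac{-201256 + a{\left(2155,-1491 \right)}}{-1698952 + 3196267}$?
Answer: $- \frac{198437}{1497315} \approx -0.13253$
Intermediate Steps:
$a{\left(U,O \right)} = O + 2 U$ ($a{\left(U,O \right)} = \left(O + U\right) + U = O + 2 U$)
$\frac{-201256 + a{\left(2155,-1491 \right)}}{-1698952 + 3196267} = \frac{-201256 + \left(-1491 + 2 \cdot 2155\right)}{-1698952 + 3196267} = \frac{-201256 + \left(-1491 + 4310\right)}{1497315} = \left(-201256 + 2819\right) \frac{1}{1497315} = \left(-198437\right) \frac{1}{1497315} = - \frac{198437}{1497315}$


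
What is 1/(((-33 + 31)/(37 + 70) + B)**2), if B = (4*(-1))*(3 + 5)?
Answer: 11449/11737476 ≈ 0.00097542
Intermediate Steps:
B = -32 (B = -4*8 = -32)
1/(((-33 + 31)/(37 + 70) + B)**2) = 1/(((-33 + 31)/(37 + 70) - 32)**2) = 1/((-2/107 - 32)**2) = 1/((-3426/107)**2) = 1/(11737476/11449) = 11449/11737476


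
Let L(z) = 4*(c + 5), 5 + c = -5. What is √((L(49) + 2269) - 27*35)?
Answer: 2*√326 ≈ 36.111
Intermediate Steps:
c = -10 (c = -5 - 5 = -10)
L(z) = -20 (L(z) = 4*(-10 + 5) = 4*(-5) = -20)
√((L(49) + 2269) - 27*35) = √((-20 + 2269) - 27*35) = √(2249 - 945) = √1304 = 2*√326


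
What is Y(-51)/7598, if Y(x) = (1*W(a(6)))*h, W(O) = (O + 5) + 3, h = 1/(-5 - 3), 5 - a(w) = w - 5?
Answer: -3/15196 ≈ -0.00019742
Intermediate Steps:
a(w) = 10 - w (a(w) = 5 - (w - 5) = 5 - (-5 + w) = 5 + (5 - w) = 10 - w)
h = -⅛ (h = 1/(-8) = -⅛ ≈ -0.12500)
W(O) = 8 + O (W(O) = (5 + O) + 3 = 8 + O)
Y(x) = -3/2 (Y(x) = (1*(8 + (10 - 1*6)))*(-⅛) = (1*(8 + (10 - 6)))*(-⅛) = (1*(8 + 4))*(-⅛) = (1*12)*(-⅛) = 12*(-⅛) = -3/2)
Y(-51)/7598 = -3/2/7598 = -3/2*1/7598 = -3/15196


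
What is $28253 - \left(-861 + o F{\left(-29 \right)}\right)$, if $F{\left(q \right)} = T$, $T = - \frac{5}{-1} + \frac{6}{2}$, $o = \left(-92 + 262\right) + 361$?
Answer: $24866$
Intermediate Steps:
$o = 531$ ($o = 170 + 361 = 531$)
$T = 8$ ($T = \left(-5\right) \left(-1\right) + 6 \cdot \frac{1}{2} = 5 + 3 = 8$)
$F{\left(q \right)} = 8$
$28253 - \left(-861 + o F{\left(-29 \right)}\right) = 28253 - \left(-861 + 531 \cdot 8\right) = 28253 - \left(-861 + 4248\right) = 28253 - 3387 = 24866$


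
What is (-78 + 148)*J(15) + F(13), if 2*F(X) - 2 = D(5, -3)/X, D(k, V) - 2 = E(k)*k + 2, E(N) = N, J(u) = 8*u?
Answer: 218455/26 ≈ 8402.1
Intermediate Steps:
D(k, V) = 4 + k**2 (D(k, V) = 2 + (k*k + 2) = 2 + (k**2 + 2) = 2 + (2 + k**2) = 4 + k**2)
F(X) = 1 + 29/(2*X) (F(X) = 1 + ((4 + 5**2)/X)/2 = 1 + ((4 + 25)/X)/2 = 1 + (29/X)/2 = 1 + 29/(2*X))
(-78 + 148)*J(15) + F(13) = (-78 + 148)*(8*15) + (29/2 + 13)/13 = 70*120 + (1/13)*(55/2) = 8400 + 55/26 = 218455/26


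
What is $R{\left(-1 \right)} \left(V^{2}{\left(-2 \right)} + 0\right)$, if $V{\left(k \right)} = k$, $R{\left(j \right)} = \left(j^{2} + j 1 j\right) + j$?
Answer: $4$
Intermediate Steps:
$R{\left(j \right)} = j + 2 j^{2}$ ($R{\left(j \right)} = \left(j^{2} + j j\right) + j = \left(j^{2} + j^{2}\right) + j = 2 j^{2} + j = j + 2 j^{2}$)
$R{\left(-1 \right)} \left(V^{2}{\left(-2 \right)} + 0\right) = - (1 + 2 \left(-1\right)) \left(\left(-2\right)^{2} + 0\right) = - (1 - 2) \left(4 + 0\right) = \left(-1\right) \left(-1\right) 4 = 1 \cdot 4 = 4$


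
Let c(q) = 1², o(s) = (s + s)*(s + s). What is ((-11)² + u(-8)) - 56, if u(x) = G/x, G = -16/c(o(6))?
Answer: 67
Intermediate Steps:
o(s) = 4*s² (o(s) = (2*s)*(2*s) = 4*s²)
c(q) = 1
G = -16 (G = -16/1 = -16*1 = -16)
u(x) = -16/x
((-11)² + u(-8)) - 56 = ((-11)² - 16/(-8)) - 56 = (121 - 16*(-⅛)) - 56 = (121 + 2) - 56 = 123 - 56 = 67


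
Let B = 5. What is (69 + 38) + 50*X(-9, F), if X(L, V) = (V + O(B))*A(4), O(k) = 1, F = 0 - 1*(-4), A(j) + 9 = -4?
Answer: -3143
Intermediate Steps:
A(j) = -13 (A(j) = -9 - 4 = -13)
F = 4 (F = 0 + 4 = 4)
X(L, V) = -13 - 13*V (X(L, V) = (V + 1)*(-13) = (1 + V)*(-13) = -13 - 13*V)
(69 + 38) + 50*X(-9, F) = (69 + 38) + 50*(-13 - 13*4) = 107 + 50*(-13 - 52) = 107 + 50*(-65) = 107 - 3250 = -3143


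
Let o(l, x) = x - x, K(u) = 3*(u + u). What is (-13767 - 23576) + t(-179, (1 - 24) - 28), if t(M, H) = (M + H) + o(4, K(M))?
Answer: -37573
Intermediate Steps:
K(u) = 6*u (K(u) = 3*(2*u) = 6*u)
o(l, x) = 0
t(M, H) = H + M (t(M, H) = (M + H) + 0 = (H + M) + 0 = H + M)
(-13767 - 23576) + t(-179, (1 - 24) - 28) = (-13767 - 23576) + (((1 - 24) - 28) - 179) = -37343 + ((-23 - 28) - 179) = -37343 + (-51 - 179) = -37343 - 230 = -37573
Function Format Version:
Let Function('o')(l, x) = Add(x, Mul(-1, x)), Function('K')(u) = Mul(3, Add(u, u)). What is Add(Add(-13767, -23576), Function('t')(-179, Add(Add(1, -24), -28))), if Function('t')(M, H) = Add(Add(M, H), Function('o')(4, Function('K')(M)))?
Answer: -37573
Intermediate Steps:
Function('K')(u) = Mul(6, u) (Function('K')(u) = Mul(3, Mul(2, u)) = Mul(6, u))
Function('o')(l, x) = 0
Function('t')(M, H) = Add(H, M) (Function('t')(M, H) = Add(Add(M, H), 0) = Add(Add(H, M), 0) = Add(H, M))
Add(Add(-13767, -23576), Function('t')(-179, Add(Add(1, -24), -28))) = Add(Add(-13767, -23576), Add(Add(Add(1, -24), -28), -179)) = Add(-37343, Add(Add(-23, -28), -179)) = Add(-37343, Add(-51, -179)) = Add(-37343, -230) = -37573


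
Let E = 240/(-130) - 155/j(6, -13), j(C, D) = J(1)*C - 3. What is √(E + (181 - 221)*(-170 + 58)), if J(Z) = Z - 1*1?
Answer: √6889857/39 ≈ 67.304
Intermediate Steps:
J(Z) = -1 + Z (J(Z) = Z - 1 = -1 + Z)
j(C, D) = -3 (j(C, D) = (-1 + 1)*C - 3 = 0*C - 3 = 0 - 3 = -3)
E = 1943/39 (E = 240/(-130) - 155/(-3) = 240*(-1/130) - 155*(-⅓) = -24/13 + 155/3 = 1943/39 ≈ 49.820)
√(E + (181 - 221)*(-170 + 58)) = √(1943/39 + (181 - 221)*(-170 + 58)) = √(1943/39 - 40*(-112)) = √(1943/39 + 4480) = √(176663/39) = √6889857/39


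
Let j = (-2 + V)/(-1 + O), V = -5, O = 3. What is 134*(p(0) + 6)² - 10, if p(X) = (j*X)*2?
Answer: 4814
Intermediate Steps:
j = -7/2 (j = (-2 - 5)/(-1 + 3) = -7/2 ≈ -3.5000)
p(X) = -7*X (p(X) = -7*X/2*2 = -7*X)
134*(p(0) + 6)² - 10 = 134*(-7*0 + 6)² - 10 = 134*(0 + 6)² - 10 = 134*6² - 10 = 134*36 - 10 = 4824 - 10 = 4814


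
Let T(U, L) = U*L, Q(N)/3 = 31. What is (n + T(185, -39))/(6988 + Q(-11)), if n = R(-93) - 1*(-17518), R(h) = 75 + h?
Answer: 10285/7081 ≈ 1.4525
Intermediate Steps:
Q(N) = 93 (Q(N) = 3*31 = 93)
T(U, L) = L*U
n = 17500 (n = (75 - 93) - 1*(-17518) = -18 + 17518 = 17500)
(n + T(185, -39))/(6988 + Q(-11)) = (17500 - 39*185)/(6988 + 93) = (17500 - 7215)/7081 = 10285*(1/7081) = 10285/7081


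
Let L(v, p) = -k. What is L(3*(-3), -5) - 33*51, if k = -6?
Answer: -1677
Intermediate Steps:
L(v, p) = 6 (L(v, p) = -1*(-6) = 6)
L(3*(-3), -5) - 33*51 = 6 - 33*51 = 6 - 1683 = -1677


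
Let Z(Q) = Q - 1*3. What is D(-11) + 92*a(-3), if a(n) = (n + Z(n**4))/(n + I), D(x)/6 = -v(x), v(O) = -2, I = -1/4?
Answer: -27444/13 ≈ -2111.1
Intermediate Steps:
I = -1/4 (I = -1*1/4 = -1/4 ≈ -0.25000)
D(x) = 12 (D(x) = 6*(-1*(-2)) = 6*2 = 12)
Z(Q) = -3 + Q (Z(Q) = Q - 3 = -3 + Q)
a(n) = (-3 + n + n**4)/(-1/4 + n) (a(n) = (n + (-3 + n**4))/(n - 1/4) = (-3 + n + n**4)/(-1/4 + n))
D(-11) + 92*a(-3) = 12 + 92*(4*(-3 - 3 + (-3)**4)/(-1 + 4*(-3))) = 12 + 92*(4*(-3 - 3 + 81)/(-1 - 12)) = 12 + 92*(4*75/(-13)) = 12 + 92*(4*(-1/13)*75) = 12 + 92*(-300/13) = 12 - 27600/13 = -27444/13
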